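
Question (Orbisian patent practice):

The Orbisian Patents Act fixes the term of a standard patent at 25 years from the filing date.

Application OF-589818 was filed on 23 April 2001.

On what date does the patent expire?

2026-04-23

Filing date + 25 years → 23 April 2026.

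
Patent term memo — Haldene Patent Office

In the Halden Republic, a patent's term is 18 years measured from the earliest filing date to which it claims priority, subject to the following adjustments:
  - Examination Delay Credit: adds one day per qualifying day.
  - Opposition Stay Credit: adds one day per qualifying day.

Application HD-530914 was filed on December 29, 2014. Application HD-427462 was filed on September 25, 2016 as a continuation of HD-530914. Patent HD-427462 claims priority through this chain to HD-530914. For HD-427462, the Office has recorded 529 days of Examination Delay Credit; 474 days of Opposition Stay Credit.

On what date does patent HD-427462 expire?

2035-09-28

Earliest priority filing: 29 December 2014.
Base term: 29 December 2014 + 18 years → 29 December 2032.
Examination Delay Credit: +529 days → 11 June 2034.
Opposition Stay Credit: +474 days → 28 September 2035.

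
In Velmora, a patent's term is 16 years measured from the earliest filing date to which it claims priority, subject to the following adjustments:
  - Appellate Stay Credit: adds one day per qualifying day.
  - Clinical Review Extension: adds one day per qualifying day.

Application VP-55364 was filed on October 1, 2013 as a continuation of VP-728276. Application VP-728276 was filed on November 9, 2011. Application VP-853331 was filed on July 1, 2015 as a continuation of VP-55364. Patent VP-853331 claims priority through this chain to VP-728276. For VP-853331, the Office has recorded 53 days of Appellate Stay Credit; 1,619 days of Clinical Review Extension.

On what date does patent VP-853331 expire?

June 7, 2032

Earliest priority filing: 9 November 2011.
Base term: 9 November 2011 + 16 years → 9 November 2027.
Appellate Stay Credit: +53 days → 1 January 2028.
Clinical Review Extension: +1619 days → 7 June 2032.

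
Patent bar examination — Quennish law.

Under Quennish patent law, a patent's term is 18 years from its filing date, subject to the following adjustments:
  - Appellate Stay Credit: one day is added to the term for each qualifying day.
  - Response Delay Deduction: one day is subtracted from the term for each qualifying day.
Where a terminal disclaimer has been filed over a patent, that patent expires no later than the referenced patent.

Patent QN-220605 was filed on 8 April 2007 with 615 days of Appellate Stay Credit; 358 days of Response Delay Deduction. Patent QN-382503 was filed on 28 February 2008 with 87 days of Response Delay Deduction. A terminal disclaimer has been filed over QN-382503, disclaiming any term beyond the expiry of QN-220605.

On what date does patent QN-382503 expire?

Natural term of QN-382503:
  Base: filing + 18 years → 28 February 2026.
  Response Delay Deduction: −87 days → 3 December 2025.
Expiry of referenced patent QN-220605:
  Base: filing + 18 years → 8 April 2025.
  Appellate Stay Credit: +615 days → 14 December 2026.
  Response Delay Deduction: −358 days → 21 December 2025.
Terminal disclaimer: QN-382503 expires on the earlier of 3 December 2025 and 21 December 2025.

December 3, 2025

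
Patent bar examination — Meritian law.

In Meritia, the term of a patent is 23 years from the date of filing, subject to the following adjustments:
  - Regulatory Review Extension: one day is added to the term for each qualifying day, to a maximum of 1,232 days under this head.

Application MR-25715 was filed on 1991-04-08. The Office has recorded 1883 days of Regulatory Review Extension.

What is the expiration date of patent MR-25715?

Base term: filing date + 23 years → 8 April 2014.
Regulatory Review Extension: 1883 days claimed exceeds the 1232-day cap, so +1232 days → 22 August 2017.

2017-08-22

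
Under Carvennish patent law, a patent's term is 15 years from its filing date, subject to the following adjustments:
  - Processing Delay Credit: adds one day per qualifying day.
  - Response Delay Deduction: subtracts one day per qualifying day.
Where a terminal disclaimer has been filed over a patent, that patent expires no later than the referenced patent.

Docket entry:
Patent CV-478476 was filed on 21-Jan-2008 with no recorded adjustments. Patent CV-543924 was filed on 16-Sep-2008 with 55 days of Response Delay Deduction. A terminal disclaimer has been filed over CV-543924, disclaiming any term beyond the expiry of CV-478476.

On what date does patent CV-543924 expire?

January 21, 2023

Natural term of CV-543924:
  Base: filing + 15 years → 16 September 2023.
  Response Delay Deduction: −55 days → 23 July 2023.
Expiry of referenced patent CV-478476:
  Base: filing + 15 years → 21 January 2023.
Terminal disclaimer: CV-543924 expires on the earlier of 23 July 2023 and 21 January 2023.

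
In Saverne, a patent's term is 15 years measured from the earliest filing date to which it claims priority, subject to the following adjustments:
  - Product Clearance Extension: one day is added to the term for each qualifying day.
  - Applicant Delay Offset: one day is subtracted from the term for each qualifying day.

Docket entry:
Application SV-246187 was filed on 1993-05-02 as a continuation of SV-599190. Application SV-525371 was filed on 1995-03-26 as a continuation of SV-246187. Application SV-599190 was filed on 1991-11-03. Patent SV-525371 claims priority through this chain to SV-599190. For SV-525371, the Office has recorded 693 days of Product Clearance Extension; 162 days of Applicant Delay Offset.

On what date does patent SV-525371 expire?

Earliest priority filing: 3 November 1991.
Base term: 3 November 1991 + 15 years → 3 November 2006.
Product Clearance Extension: +693 days → 26 September 2008.
Applicant Delay Offset: −162 days → 17 April 2008.

2008-04-17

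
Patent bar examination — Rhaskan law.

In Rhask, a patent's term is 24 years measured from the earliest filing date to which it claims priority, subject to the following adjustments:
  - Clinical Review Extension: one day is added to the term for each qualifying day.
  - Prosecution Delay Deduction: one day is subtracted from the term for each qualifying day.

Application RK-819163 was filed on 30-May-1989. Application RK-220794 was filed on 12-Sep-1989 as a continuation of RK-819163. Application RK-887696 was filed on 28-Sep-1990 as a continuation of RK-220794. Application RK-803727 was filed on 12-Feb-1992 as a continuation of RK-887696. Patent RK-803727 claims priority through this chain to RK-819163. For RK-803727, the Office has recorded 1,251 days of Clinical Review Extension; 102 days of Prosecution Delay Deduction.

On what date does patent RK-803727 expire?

Earliest priority filing: 30 May 1989.
Base term: 30 May 1989 + 24 years → 30 May 2013.
Clinical Review Extension: +1251 days → 1 November 2016.
Prosecution Delay Deduction: −102 days → 22 July 2016.

July 22, 2016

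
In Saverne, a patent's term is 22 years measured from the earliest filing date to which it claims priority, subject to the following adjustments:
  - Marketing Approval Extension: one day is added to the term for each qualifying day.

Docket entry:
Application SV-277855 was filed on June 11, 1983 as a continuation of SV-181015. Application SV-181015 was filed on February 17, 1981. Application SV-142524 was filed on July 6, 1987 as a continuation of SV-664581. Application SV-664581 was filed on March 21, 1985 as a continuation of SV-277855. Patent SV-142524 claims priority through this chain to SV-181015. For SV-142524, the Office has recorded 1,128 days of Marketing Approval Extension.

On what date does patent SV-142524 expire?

2006-03-21

Earliest priority filing: 17 February 1981.
Base term: 17 February 1981 + 22 years → 17 February 2003.
Marketing Approval Extension: +1128 days → 21 March 2006.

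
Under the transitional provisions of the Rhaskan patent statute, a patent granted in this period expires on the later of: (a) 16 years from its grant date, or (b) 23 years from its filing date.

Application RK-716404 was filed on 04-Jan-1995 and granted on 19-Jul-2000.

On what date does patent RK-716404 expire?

(a) grant + 16 years → 19 July 2016.
(b) filing + 23 years → 4 January 2018.
Later of the two: 4 January 2018.

2018-01-04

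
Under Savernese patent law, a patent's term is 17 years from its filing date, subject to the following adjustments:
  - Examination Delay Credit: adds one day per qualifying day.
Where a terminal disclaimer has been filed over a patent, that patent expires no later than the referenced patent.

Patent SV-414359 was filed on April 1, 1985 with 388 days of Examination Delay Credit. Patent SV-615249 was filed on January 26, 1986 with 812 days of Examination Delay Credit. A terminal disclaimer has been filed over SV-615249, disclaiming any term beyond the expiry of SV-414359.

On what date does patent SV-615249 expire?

2003-04-24

Natural term of SV-615249:
  Base: filing + 17 years → 26 January 2003.
  Examination Delay Credit: +812 days → 17 April 2005.
Expiry of referenced patent SV-414359:
  Base: filing + 17 years → 1 April 2002.
  Examination Delay Credit: +388 days → 24 April 2003.
Terminal disclaimer: SV-615249 expires on the earlier of 17 April 2005 and 24 April 2003.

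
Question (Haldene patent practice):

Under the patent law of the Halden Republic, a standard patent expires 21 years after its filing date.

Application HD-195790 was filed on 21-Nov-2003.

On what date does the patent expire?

Filing date + 21 years → 21 November 2024.

2024-11-21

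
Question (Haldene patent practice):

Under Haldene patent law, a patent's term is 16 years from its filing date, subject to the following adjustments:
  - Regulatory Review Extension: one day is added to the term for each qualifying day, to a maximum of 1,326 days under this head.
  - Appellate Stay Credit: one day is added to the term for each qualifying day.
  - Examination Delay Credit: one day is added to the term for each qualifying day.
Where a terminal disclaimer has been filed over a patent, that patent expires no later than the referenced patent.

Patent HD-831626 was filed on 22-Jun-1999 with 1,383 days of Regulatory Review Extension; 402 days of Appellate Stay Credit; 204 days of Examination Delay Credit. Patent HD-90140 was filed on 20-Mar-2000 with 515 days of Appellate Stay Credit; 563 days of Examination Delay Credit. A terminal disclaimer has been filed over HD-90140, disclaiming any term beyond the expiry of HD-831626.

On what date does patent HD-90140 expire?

Natural term of HD-90140:
  Base: filing + 16 years → 20 March 2016.
  Appellate Stay Credit: +515 days → 17 August 2017.
  Examination Delay Credit: +563 days → 3 March 2019.
Expiry of referenced patent HD-831626:
  Base: filing + 16 years → 22 June 2015.
  Regulatory Review Extension: 1383 days claimed exceeds the 1326-day cap, so +1326 days → 7 February 2019.
  Appellate Stay Credit: +402 days → 15 March 2020.
  Examination Delay Credit: +204 days → 5 October 2020.
Terminal disclaimer: HD-90140 expires on the earlier of 3 March 2019 and 5 October 2020.

2019-03-03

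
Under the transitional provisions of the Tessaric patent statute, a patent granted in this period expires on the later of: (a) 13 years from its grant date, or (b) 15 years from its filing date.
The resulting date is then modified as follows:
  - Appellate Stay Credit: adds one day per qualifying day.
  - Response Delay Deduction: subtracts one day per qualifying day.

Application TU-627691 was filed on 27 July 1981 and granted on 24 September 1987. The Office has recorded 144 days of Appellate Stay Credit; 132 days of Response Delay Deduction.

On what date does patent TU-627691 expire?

(a) grant + 13 years → 24 September 2000.
(b) filing + 15 years → 27 July 1996.
Later of the two: 24 September 2000.
Appellate Stay Credit: +144 days → 15 February 2001.
Response Delay Deduction: −132 days → 6 October 2000.

October 6, 2000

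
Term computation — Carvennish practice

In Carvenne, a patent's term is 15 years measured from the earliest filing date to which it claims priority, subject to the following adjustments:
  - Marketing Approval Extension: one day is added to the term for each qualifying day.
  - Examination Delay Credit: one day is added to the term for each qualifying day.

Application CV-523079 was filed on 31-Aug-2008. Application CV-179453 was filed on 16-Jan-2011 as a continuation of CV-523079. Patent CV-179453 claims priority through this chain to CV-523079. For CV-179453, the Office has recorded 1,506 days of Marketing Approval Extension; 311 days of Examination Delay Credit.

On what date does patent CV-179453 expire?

Earliest priority filing: 31 August 2008.
Base term: 31 August 2008 + 15 years → 31 August 2023.
Marketing Approval Extension: +1506 days → 15 October 2027.
Examination Delay Credit: +311 days → 21 August 2028.

2028-08-21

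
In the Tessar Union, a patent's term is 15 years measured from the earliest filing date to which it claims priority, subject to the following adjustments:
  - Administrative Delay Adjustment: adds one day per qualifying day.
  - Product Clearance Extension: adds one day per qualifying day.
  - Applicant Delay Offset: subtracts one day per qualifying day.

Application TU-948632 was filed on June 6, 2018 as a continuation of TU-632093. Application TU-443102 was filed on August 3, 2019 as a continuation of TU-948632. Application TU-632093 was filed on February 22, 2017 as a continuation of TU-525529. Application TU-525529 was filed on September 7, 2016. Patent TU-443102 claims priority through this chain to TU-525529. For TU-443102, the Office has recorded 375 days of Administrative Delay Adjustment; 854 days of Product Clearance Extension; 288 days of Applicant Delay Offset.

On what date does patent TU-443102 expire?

2034-04-05

Earliest priority filing: 7 September 2016.
Base term: 7 September 2016 + 15 years → 7 September 2031.
Administrative Delay Adjustment: +375 days → 16 September 2032.
Product Clearance Extension: +854 days → 18 January 2035.
Applicant Delay Offset: −288 days → 5 April 2034.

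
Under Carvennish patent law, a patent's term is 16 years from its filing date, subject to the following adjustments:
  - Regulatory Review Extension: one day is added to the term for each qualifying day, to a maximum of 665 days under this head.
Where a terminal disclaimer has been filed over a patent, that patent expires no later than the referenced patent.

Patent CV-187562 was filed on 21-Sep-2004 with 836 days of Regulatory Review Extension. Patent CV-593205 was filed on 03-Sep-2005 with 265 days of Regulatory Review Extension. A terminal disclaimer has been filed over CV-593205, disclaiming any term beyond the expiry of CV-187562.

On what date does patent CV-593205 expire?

Natural term of CV-593205:
  Base: filing + 16 years → 3 September 2021.
  Regulatory Review Extension: 265 days (within the 665-day cap) → +265 days → 26 May 2022.
Expiry of referenced patent CV-187562:
  Base: filing + 16 years → 21 September 2020.
  Regulatory Review Extension: 836 days claimed exceeds the 665-day cap, so +665 days → 18 July 2022.
Terminal disclaimer: CV-593205 expires on the earlier of 26 May 2022 and 18 July 2022.

2022-05-26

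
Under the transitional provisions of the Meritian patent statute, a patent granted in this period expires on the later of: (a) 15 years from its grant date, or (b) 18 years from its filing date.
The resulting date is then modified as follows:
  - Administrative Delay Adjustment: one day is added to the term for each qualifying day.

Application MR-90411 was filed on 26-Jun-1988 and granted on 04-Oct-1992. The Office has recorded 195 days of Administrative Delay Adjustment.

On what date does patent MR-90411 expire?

April 16, 2008

(a) grant + 15 years → 4 October 2007.
(b) filing + 18 years → 26 June 2006.
Later of the two: 4 October 2007.
Administrative Delay Adjustment: +195 days → 16 April 2008.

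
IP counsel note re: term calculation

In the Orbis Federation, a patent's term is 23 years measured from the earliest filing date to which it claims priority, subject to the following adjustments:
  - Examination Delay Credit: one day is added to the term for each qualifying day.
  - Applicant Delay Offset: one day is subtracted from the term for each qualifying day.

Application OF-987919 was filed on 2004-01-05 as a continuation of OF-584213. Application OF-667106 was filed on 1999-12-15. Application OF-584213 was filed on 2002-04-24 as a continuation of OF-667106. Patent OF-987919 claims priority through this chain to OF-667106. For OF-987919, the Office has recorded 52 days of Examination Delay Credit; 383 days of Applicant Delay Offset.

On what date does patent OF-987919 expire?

January 18, 2022

Earliest priority filing: 15 December 1999.
Base term: 15 December 1999 + 23 years → 15 December 2022.
Examination Delay Credit: +52 days → 5 February 2023.
Applicant Delay Offset: −383 days → 18 January 2022.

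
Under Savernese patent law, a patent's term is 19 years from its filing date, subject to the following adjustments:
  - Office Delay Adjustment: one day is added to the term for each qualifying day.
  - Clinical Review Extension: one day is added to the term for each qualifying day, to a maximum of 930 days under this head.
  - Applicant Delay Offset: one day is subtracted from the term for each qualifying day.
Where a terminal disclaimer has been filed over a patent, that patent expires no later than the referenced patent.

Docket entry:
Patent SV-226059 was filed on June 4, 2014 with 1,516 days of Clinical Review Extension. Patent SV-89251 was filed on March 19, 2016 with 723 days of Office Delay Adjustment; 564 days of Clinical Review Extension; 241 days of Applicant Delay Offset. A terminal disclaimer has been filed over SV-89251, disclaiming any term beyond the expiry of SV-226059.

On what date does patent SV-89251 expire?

Natural term of SV-89251:
  Base: filing + 19 years → 19 March 2035.
  Office Delay Adjustment: +723 days → 11 March 2037.
  Clinical Review Extension: 564 days (within the 930-day cap) → +564 days → 26 September 2038.
  Applicant Delay Offset: −241 days → 28 January 2038.
Expiry of referenced patent SV-226059:
  Base: filing + 19 years → 4 June 2033.
  Clinical Review Extension: 1516 days claimed exceeds the 930-day cap, so +930 days → 21 December 2035.
Terminal disclaimer: SV-89251 expires on the earlier of 28 January 2038 and 21 December 2035.

2035-12-21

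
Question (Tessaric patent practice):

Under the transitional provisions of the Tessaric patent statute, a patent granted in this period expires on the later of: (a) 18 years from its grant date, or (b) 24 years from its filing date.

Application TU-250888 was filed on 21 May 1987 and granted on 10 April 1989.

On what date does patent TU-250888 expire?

(a) grant + 18 years → 10 April 2007.
(b) filing + 24 years → 21 May 2011.
Later of the two: 21 May 2011.

2011-05-21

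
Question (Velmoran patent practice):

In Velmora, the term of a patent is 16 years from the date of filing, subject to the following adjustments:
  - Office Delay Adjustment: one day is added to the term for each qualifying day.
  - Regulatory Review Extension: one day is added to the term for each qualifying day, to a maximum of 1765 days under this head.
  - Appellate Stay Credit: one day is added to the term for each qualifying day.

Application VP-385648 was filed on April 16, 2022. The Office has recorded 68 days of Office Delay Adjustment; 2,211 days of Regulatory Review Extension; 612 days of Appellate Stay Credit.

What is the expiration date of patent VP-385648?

December 25, 2044

Base term: filing date + 16 years → 16 April 2038.
Office Delay Adjustment: +68 days → 23 June 2038.
Regulatory Review Extension: 2211 days claimed exceeds the 1765-day cap, so +1765 days → 23 April 2043.
Appellate Stay Credit: +612 days → 25 December 2044.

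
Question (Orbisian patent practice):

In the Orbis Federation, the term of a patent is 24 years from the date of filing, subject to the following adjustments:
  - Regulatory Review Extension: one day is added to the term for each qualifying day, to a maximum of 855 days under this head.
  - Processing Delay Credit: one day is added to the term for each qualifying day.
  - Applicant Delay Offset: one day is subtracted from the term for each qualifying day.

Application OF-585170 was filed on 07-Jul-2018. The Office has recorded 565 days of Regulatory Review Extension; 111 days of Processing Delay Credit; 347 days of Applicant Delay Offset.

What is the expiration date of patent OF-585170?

June 1, 2043

Base term: filing date + 24 years → 7 July 2042.
Regulatory Review Extension: 565 days (within the 855-day cap) → +565 days → 23 January 2044.
Processing Delay Credit: +111 days → 13 May 2044.
Applicant Delay Offset: −347 days → 1 June 2043.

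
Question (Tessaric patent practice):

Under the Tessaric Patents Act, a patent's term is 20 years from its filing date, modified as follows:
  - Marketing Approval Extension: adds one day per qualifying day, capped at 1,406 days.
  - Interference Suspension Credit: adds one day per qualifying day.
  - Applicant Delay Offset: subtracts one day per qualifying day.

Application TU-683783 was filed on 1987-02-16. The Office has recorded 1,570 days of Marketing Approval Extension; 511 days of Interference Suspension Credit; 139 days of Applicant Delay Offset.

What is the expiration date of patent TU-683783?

Base term: filing date + 20 years → 16 February 2007.
Marketing Approval Extension: 1570 days claimed exceeds the 1406-day cap, so +1406 days → 23 December 2010.
Interference Suspension Credit: +511 days → 17 May 2012.
Applicant Delay Offset: −139 days → 30 December 2011.

December 30, 2011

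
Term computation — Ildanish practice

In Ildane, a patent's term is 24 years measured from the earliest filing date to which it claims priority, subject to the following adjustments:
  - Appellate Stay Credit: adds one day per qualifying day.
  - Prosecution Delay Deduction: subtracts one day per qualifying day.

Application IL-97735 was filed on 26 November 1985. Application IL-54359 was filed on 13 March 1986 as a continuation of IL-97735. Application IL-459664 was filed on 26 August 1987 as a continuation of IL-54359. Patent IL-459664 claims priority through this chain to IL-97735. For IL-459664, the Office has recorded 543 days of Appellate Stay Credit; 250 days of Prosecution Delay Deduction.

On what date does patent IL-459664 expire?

2010-09-15

Earliest priority filing: 26 November 1985.
Base term: 26 November 1985 + 24 years → 26 November 2009.
Appellate Stay Credit: +543 days → 23 May 2011.
Prosecution Delay Deduction: −250 days → 15 September 2010.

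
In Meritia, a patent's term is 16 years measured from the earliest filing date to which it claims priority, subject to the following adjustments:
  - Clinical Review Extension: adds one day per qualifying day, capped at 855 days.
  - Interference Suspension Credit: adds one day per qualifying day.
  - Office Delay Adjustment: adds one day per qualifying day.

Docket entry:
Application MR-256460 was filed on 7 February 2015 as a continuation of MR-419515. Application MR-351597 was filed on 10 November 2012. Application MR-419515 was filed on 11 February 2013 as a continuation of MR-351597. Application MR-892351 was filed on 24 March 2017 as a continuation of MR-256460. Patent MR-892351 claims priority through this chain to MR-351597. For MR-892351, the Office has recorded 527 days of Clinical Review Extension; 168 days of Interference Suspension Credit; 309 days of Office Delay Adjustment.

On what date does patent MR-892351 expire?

2031-08-11

Earliest priority filing: 10 November 2012.
Base term: 10 November 2012 + 16 years → 10 November 2028.
Clinical Review Extension: 527 days (within the 855-day cap) → +527 days → 21 April 2030.
Interference Suspension Credit: +168 days → 6 October 2030.
Office Delay Adjustment: +309 days → 11 August 2031.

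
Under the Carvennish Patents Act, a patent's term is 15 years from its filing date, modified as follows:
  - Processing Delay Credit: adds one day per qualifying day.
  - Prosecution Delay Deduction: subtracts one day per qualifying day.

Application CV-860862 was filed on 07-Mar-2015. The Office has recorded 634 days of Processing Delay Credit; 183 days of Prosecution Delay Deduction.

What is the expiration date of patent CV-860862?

Base term: filing date + 15 years → 7 March 2030.
Processing Delay Credit: +634 days → 1 December 2031.
Prosecution Delay Deduction: −183 days → 1 June 2031.

June 1, 2031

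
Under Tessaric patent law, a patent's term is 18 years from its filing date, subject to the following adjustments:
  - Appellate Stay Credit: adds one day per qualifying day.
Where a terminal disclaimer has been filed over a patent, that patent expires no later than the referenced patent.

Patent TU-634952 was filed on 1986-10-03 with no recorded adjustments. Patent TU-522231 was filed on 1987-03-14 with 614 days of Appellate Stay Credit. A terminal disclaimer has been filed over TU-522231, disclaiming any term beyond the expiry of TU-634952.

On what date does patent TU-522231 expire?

2004-10-03

Natural term of TU-522231:
  Base: filing + 18 years → 14 March 2005.
  Appellate Stay Credit: +614 days → 18 November 2006.
Expiry of referenced patent TU-634952:
  Base: filing + 18 years → 3 October 2004.
Terminal disclaimer: TU-522231 expires on the earlier of 18 November 2006 and 3 October 2004.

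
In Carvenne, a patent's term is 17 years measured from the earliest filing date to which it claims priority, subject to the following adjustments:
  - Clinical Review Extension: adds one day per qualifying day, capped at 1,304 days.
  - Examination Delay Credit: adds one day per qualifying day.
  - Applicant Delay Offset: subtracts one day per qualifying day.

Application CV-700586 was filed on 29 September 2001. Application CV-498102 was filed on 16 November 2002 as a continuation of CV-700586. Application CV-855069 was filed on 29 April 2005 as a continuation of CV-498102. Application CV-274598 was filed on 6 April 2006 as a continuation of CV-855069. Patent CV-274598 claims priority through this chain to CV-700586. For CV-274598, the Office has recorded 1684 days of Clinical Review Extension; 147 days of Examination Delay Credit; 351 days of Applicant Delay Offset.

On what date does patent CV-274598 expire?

October 3, 2021

Earliest priority filing: 29 September 2001.
Base term: 29 September 2001 + 17 years → 29 September 2018.
Clinical Review Extension: 1684 days claimed exceeds the 1304-day cap, so +1304 days → 25 April 2022.
Examination Delay Credit: +147 days → 19 September 2022.
Applicant Delay Offset: −351 days → 3 October 2021.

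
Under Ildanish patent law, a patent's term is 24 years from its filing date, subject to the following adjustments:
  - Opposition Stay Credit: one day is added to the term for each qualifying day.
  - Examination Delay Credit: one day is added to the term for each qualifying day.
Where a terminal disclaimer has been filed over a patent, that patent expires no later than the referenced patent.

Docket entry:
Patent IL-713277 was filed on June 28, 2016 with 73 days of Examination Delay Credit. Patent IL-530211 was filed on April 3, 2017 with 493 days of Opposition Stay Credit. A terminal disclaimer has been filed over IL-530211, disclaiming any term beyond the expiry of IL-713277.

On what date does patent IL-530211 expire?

September 9, 2040

Natural term of IL-530211:
  Base: filing + 24 years → 3 April 2041.
  Opposition Stay Credit: +493 days → 9 August 2042.
Expiry of referenced patent IL-713277:
  Base: filing + 24 years → 28 June 2040.
  Examination Delay Credit: +73 days → 9 September 2040.
Terminal disclaimer: IL-530211 expires on the earlier of 9 August 2042 and 9 September 2040.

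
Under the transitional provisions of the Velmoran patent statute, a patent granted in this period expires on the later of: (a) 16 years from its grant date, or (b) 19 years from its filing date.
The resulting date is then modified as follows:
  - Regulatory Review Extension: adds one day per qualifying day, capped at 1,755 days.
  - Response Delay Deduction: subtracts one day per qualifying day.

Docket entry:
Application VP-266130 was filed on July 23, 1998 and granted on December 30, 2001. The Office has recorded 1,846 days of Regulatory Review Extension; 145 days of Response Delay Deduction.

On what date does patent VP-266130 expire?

2022-05-28

(a) grant + 16 years → 30 December 2017.
(b) filing + 19 years → 23 July 2017.
Later of the two: 30 December 2017.
Regulatory Review Extension: 1846 days claimed exceeds the 1755-day cap, so +1755 days → 20 October 2022.
Response Delay Deduction: −145 days → 28 May 2022.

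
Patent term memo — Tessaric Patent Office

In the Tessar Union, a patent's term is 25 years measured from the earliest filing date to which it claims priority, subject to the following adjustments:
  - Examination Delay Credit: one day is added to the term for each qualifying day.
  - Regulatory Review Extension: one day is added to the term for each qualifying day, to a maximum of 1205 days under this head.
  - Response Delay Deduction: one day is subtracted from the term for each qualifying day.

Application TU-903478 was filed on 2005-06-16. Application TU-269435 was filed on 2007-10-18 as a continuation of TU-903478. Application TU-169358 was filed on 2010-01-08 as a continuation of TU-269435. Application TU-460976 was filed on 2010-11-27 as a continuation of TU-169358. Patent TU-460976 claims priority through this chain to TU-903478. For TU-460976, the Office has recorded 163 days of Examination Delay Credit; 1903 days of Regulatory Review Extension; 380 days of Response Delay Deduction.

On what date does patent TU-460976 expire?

Earliest priority filing: 16 June 2005.
Base term: 16 June 2005 + 25 years → 16 June 2030.
Examination Delay Credit: +163 days → 26 November 2030.
Regulatory Review Extension: 1903 days claimed exceeds the 1205-day cap, so +1205 days → 15 March 2034.
Response Delay Deduction: −380 days → 28 February 2033.

February 28, 2033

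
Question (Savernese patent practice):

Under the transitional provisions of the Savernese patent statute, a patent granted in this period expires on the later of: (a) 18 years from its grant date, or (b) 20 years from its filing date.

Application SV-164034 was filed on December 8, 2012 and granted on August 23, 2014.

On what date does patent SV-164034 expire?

(a) grant + 18 years → 23 August 2032.
(b) filing + 20 years → 8 December 2032.
Later of the two: 8 December 2032.

December 8, 2032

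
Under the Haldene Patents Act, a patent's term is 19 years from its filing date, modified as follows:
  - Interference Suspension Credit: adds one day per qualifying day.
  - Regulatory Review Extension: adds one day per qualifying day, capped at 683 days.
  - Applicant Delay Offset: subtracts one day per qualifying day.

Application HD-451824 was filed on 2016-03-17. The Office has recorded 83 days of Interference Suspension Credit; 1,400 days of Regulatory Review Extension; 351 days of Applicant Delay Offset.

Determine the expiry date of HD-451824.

Base term: filing date + 19 years → 17 March 2035.
Interference Suspension Credit: +83 days → 8 June 2035.
Regulatory Review Extension: 1400 days claimed exceeds the 683-day cap, so +683 days → 21 April 2037.
Applicant Delay Offset: −351 days → 5 May 2036.

2036-05-05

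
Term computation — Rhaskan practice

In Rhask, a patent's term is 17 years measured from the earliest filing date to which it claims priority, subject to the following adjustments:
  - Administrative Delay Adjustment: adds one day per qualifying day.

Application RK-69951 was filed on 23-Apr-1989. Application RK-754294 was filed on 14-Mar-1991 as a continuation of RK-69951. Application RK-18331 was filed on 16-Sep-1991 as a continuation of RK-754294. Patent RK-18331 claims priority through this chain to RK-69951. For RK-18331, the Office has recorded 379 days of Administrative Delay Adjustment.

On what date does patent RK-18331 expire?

2007-05-07

Earliest priority filing: 23 April 1989.
Base term: 23 April 1989 + 17 years → 23 April 2006.
Administrative Delay Adjustment: +379 days → 7 May 2007.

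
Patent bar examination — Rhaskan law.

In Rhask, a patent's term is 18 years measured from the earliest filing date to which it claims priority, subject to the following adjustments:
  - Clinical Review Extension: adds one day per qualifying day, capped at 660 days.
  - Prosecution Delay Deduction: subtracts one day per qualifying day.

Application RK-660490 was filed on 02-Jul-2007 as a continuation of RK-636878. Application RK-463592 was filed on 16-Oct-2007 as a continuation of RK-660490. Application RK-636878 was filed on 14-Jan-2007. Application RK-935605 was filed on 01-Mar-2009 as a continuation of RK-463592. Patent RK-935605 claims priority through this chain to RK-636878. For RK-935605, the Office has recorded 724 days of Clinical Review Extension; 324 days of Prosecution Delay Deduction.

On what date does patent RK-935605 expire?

Earliest priority filing: 14 January 2007.
Base term: 14 January 2007 + 18 years → 14 January 2025.
Clinical Review Extension: 724 days claimed exceeds the 660-day cap, so +660 days → 5 November 2026.
Prosecution Delay Deduction: −324 days → 16 December 2025.

2025-12-16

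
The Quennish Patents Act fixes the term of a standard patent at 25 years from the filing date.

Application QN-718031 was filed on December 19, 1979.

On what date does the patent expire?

December 19, 2004

Filing date + 25 years → 19 December 2004.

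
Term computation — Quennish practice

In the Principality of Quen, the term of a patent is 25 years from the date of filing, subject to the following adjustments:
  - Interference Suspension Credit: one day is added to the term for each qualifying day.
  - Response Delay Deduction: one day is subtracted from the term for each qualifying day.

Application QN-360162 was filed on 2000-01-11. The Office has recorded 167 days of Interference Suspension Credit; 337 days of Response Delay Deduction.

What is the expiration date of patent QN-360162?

Base term: filing date + 25 years → 11 January 2025.
Interference Suspension Credit: +167 days → 27 June 2025.
Response Delay Deduction: −337 days → 25 July 2024.

July 25, 2024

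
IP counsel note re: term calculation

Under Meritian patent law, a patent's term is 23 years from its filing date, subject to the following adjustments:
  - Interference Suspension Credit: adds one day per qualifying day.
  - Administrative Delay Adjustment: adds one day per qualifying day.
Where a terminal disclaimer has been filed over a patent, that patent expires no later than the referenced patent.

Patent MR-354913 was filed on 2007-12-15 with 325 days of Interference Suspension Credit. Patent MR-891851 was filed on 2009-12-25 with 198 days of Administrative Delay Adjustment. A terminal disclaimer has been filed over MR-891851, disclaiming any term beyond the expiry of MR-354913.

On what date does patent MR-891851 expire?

Natural term of MR-891851:
  Base: filing + 23 years → 25 December 2032.
  Administrative Delay Adjustment: +198 days → 11 July 2033.
Expiry of referenced patent MR-354913:
  Base: filing + 23 years → 15 December 2030.
  Interference Suspension Credit: +325 days → 5 November 2031.
Terminal disclaimer: MR-891851 expires on the earlier of 11 July 2033 and 5 November 2031.

2031-11-05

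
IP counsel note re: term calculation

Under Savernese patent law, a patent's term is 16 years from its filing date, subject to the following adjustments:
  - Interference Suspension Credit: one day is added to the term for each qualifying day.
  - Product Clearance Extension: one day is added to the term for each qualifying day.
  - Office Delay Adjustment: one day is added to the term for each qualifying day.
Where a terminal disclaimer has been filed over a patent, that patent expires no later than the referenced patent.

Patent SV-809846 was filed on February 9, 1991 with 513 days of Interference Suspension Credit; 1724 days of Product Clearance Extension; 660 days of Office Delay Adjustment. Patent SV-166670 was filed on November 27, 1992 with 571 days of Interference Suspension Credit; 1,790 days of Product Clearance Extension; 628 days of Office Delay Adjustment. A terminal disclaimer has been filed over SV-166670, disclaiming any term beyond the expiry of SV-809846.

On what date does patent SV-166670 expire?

January 15, 2015

Natural term of SV-166670:
  Base: filing + 16 years → 27 November 2008.
  Interference Suspension Credit: +571 days → 21 June 2010.
  Product Clearance Extension: +1790 days → 16 May 2015.
  Office Delay Adjustment: +628 days → 2 February 2017.
Expiry of referenced patent SV-809846:
  Base: filing + 16 years → 9 February 2007.
  Interference Suspension Credit: +513 days → 6 July 2008.
  Product Clearance Extension: +1724 days → 26 March 2013.
  Office Delay Adjustment: +660 days → 15 January 2015.
Terminal disclaimer: SV-166670 expires on the earlier of 2 February 2017 and 15 January 2015.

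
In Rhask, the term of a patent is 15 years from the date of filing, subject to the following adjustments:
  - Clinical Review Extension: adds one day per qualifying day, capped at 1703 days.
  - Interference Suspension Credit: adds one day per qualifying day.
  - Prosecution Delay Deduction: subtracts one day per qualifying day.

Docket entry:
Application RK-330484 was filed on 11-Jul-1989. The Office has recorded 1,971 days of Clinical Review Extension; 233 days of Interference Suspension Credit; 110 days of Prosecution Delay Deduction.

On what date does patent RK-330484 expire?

July 11, 2009

Base term: filing date + 15 years → 11 July 2004.
Clinical Review Extension: 1971 days claimed exceeds the 1703-day cap, so +1703 days → 10 March 2009.
Interference Suspension Credit: +233 days → 29 October 2009.
Prosecution Delay Deduction: −110 days → 11 July 2009.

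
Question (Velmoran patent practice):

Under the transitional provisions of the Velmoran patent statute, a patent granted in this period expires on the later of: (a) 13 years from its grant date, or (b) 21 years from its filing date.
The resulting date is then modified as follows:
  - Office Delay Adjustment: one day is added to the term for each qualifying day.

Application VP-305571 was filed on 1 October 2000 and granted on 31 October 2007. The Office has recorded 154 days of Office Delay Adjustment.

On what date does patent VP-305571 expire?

(a) grant + 13 years → 31 October 2020.
(b) filing + 21 years → 1 October 2021.
Later of the two: 1 October 2021.
Office Delay Adjustment: +154 days → 4 March 2022.

March 4, 2022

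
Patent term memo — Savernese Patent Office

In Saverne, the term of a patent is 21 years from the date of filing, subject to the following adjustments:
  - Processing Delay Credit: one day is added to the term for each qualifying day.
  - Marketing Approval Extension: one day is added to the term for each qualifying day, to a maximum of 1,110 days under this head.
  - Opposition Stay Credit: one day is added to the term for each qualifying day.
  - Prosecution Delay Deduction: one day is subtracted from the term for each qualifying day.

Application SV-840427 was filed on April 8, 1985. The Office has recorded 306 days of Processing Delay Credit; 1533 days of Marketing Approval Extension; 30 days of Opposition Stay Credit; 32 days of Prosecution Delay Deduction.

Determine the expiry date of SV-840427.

2010-02-20

Base term: filing date + 21 years → 8 April 2006.
Processing Delay Credit: +306 days → 8 February 2007.
Marketing Approval Extension: 1533 days claimed exceeds the 1110-day cap, so +1110 days → 22 February 2010.
Opposition Stay Credit: +30 days → 24 March 2010.
Prosecution Delay Deduction: −32 days → 20 February 2010.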